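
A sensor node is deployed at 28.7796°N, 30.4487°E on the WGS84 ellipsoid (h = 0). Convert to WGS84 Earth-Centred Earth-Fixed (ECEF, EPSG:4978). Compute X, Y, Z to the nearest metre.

WGS84: a = 6378137 m, e² = 0.006694380; N(φ) = a/√(1−e²sin²φ) = 6383091.129 m.
X = (N+h)·cosφ·cosλ = 4823045.311 m; Y = (N+h)·cosφ·sinλ = 2835177.188 m; Z = (N(1−e²)+h)·sinφ = 3052513.438 m.

X 4823045 m, Y 2835177 m, Z 3052513 m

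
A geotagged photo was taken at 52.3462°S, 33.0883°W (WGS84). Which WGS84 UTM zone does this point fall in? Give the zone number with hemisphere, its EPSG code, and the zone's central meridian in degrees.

UTM zone = ⌊(λ + 180)/6⌋ + 1; -33.0883° ∈ [-36°, -30°) → zone 25.
Hemisphere: S (φ < 0).
Central meridian λ₀ = 6×25 − 183 = -33°.
EPSG code: 32725.

Zone 25S (EPSG:32725), central meridian -33°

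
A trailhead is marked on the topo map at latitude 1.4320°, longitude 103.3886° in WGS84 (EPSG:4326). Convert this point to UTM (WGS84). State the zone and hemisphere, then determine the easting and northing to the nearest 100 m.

Zone 48N: E 320700 m, N 158300 m

Longitude 103.3886° lies in the 6° band [102°, 108°), giving zone 48; latitude is north of the equator, so 48N.
Zone 48 central meridian λ₀ = 6×48 − 183 = 105°; Δλ = -1.6114°.
Transverse Mercator on WGS84 with k₀ = 0.9996 gives E = 320723.385 m, N = 158342.371 m.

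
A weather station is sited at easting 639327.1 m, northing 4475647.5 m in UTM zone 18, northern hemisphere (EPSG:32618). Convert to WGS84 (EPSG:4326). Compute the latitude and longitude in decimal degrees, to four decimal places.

lat 40.4198°, lon -73.3577°

Zone 18N: λ₀ = -75°, k₀ = 0.9996, false easting 500000 m.
Meridian distance M = (N − FN)/k₀ = 4477438.5 m.
Inverse transverse Mercator on WGS84 gives φ = 40.41980006°, λ = -73.35769967°.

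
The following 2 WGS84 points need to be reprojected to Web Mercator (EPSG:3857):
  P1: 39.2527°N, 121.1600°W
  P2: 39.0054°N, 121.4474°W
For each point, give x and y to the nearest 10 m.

Web Mercator: x = R·λ, y = R·ln tan(π/4+φ/2), R = 6378137 m.
P1 (39.2527°, -121.1600°) → (-13487469.505, 4757933.591) m.
P2 (39.0054°, -121.4474°) → (-13519462.726, 4722445.106) m.

P1: x -13487470 m, y 4757930 m; P2: x -13519460 m, y 4722450 m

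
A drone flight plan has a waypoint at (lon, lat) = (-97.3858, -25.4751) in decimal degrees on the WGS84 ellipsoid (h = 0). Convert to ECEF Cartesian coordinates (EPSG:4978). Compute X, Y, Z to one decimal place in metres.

WGS84: a = 6378137 m, e² = 0.006694380; N(φ) = a/√(1−e²sin²φ) = 6382090.254 m.
X = (N+h)·cosφ·cosλ = -740649.334 m; Y = (N+h)·cosφ·sinλ = -5713770.776 m; Z = (N(1−e²)+h)·sinφ = -2726680.574 m.

X -740649.3 m, Y -5713770.8 m, Z -2726680.6 m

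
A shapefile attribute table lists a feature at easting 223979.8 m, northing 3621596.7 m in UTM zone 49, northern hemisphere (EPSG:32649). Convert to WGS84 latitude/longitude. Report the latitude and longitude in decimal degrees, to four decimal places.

Zone 49N: λ₀ = 111°, k₀ = 0.9996, false easting 500000 m.
Meridian distance M = (N − FN)/k₀ = 3623045.9 m.
Inverse transverse Mercator on WGS84 gives φ = 32.69759965°, λ = 108.05580053°.

lat 32.6976°, lon 108.0558°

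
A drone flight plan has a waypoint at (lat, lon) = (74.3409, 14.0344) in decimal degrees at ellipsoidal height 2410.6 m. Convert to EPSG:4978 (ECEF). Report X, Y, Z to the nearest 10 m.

X 1675990 m, Y 418940 m, Z 6121640 m

WGS84: a = 6378137 m, e² = 0.006694380; N(φ) = a/√(1−e²sin²φ) = 6398023.125 m.
X = (N+h)·cosφ·cosλ = 1675994.170 m; Y = (N+h)·cosφ·sinλ = 418941.248 m; Z = (N(1−e²)+h)·sinφ = 6121638.374 m.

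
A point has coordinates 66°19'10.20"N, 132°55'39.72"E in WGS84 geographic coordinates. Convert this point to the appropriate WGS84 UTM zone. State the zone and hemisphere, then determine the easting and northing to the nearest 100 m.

Longitude 132.9277° lies in the 6° band [132°, 138°), giving zone 53; latitude is north of the equator, so 53N.
Zone 53 central meridian λ₀ = 6×53 − 183 = 135°; Δλ = -2.0723°.
Transverse Mercator on WGS84 with k₀ = 0.9996 gives E = 407137.298 m, N = 7357061.334 m.

Zone 53N: E 407100 m, N 7357100 m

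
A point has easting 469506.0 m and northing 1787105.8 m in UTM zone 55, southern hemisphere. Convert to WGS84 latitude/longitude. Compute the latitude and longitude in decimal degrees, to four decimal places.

lat -74.0054°, lon 146.0085°

Zone 55S: λ₀ = 147°, k₀ = 0.9996, false easting 500000 m, false northing 10000000 m.
Meridian distance M = (N − FN)/k₀ = -8216180.7 m.
Inverse transverse Mercator on WGS84 gives φ = -74.00540020°, λ = 146.00850038°.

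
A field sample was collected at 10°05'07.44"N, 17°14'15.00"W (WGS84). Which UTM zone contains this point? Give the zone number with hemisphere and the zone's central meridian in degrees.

UTM zone = ⌊(λ + 180)/6⌋ + 1; -17.2375° ∈ [-18°, -12°) → zone 28.
Hemisphere: N (φ ≥ 0).
Central meridian λ₀ = 6×28 − 183 = -15°.

Zone 28N, central meridian -15°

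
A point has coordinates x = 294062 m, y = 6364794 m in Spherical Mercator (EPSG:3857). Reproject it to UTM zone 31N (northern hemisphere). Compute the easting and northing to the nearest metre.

E 474064 m, N 5486126 m

Web Mercator inverse (R = 6378137 m) → φ = 49.52719832°, λ = 2.64160389°.
UTM 31N forward: E = 474063.816 m, N = 5486126.313 m.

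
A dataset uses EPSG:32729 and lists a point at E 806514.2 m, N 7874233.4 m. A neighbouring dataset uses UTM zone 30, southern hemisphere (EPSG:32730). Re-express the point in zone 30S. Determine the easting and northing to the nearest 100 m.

UTM 29S → geographic: φ = -19.20220023°, λ = -6.08520046°.
UTM 30S (λ₀ = -3°) forward: E = 175553.504 m, N = 7873924.295 m.

E 175600 m, N 7873900 m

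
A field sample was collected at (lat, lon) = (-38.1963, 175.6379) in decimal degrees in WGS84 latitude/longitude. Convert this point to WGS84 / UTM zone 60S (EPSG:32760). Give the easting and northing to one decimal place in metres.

E 380728.1 m, N 5771528.0 m

Zone 60 central meridian λ₀ = 6×60 − 183 = 177°; Δλ = -1.3621°.
Transverse Mercator on WGS84 with k₀ = 0.9996 gives E = 380728.067 m, N = 5771527.963 m.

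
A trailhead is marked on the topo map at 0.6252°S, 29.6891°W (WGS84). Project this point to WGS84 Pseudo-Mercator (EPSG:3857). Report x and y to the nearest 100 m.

Web Mercator is spherical with R = a = 6378137 m.
x = R·λ = 6378137 × -0.518172547 = -3304975.494 m.
y = R·ln tan(π/4 + φ/2) = 6378137 × -0.010912015 = -69598.327 m.

x -3305000 m, y -69600 m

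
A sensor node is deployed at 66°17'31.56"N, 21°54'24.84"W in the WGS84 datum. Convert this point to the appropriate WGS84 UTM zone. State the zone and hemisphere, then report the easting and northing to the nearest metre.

Longitude -21.9069° lies in the 6° band [-24°, -18°), giving zone 27; latitude is north of the equator, so 27N.
Zone 27 central meridian λ₀ = 6×27 − 183 = -21°; Δλ = -0.9069°.
Transverse Mercator on WGS84 with k₀ = 0.9996 gives E = 459311.404 m, N = 7352763.810 m.

Zone 27N: E 459311 m, N 7352764 m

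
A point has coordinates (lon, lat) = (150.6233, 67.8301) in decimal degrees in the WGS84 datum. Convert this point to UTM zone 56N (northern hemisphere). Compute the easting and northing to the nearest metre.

E 399935 m, N 7525844 m

Zone 56 central meridian λ₀ = 6×56 − 183 = 153°; Δλ = -2.3767°.
Transverse Mercator on WGS84 with k₀ = 0.9996 gives E = 399934.967 m, N = 7525844.485 m.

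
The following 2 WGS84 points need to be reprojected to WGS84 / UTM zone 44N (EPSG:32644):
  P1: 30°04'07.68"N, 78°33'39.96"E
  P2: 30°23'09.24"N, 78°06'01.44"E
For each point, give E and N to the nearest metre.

P1: E 264901 m, N 3328917 m; P2: E 221370 m, N 3365116 m

UTM zone 44N: λ₀ = 81°, k₀ = 0.9996.
P1 (30.0688°, 78.5611°) → (264900.554, 3328917.007) m.
P2 (30.3859°, 78.1004°) → (221370.140, 3365115.610) m.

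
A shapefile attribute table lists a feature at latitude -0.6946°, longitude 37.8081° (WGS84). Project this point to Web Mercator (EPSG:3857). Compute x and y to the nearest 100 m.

x 4208800 m, y -77300 m

Web Mercator is spherical with R = a = 6378137 m.
x = R·λ = 6378137 × 0.659875829 = 4208778.440 m.
y = R·ln tan(π/4 + φ/2) = 6378137 × -0.012123354 = -77324.412 m.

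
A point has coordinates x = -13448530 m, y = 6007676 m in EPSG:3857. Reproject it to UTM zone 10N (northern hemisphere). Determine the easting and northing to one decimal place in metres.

E 665229.7 m, N 5251985.3 m

Web Mercator inverse (R = 6378137 m) → φ = 47.40039879°, λ = -120.81020048°.
UTM 10N forward: E = 665229.655 m, N = 5251985.305 m.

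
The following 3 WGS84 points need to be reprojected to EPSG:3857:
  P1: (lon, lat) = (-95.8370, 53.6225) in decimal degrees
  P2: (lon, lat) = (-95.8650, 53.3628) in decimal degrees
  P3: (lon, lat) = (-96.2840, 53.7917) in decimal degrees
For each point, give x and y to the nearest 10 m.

P1: x -10668530 m, y 7098980 m; P2: x -10671640 m, y 7050390 m; P3: x -10718290 m, y 7130810 m

Web Mercator: x = R·λ, y = R·ln tan(π/4+φ/2), R = 6378137 m.
P1 (53.6225°, -95.8370°) → (-10668526.039, 7098984.025) m.
P2 (53.3628°, -95.8650°) → (-10671642.985, 7050390.096) m.
P3 (53.7917°, -96.2840°) → (-10718285.852, 7130805.053) m.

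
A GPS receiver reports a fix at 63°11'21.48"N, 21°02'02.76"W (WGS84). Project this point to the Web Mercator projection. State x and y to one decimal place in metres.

Web Mercator is spherical with R = a = 6378137 m.
x = R·λ = 6378137 × -0.367114300 = -2341505.301 m.
y = R·ln tan(π/4 + φ/2) = 6378137 × 1.434089440 = 9146818.921 m.

x -2341505.3 m, y 9146818.9 m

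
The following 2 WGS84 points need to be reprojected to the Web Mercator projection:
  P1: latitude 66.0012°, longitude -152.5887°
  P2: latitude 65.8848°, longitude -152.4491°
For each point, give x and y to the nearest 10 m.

Web Mercator: x = R·λ, y = R·ln tan(π/4+φ/2), R = 6378137 m.
P1 (66.0012°, -152.5887°) → (-16986096.385, 9877174.331) m.
P2 (65.8848°, -152.4491°) → (-16970556.184, 9845387.838) m.

P1: x -16986100 m, y 9877170 m; P2: x -16970560 m, y 9845390 m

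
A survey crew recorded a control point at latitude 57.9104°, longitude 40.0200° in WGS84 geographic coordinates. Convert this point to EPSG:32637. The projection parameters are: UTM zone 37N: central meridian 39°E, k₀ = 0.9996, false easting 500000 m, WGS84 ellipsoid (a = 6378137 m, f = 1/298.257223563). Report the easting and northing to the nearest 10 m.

Zone 37 central meridian λ₀ = 6×37 − 183 = 39°; Δλ = +1.0200°.
Transverse Mercator on WGS84 with k₀ = 0.9996 gives E = 560440.531 m, N = 6419190.600 m.

E 560440 m, N 6419190 m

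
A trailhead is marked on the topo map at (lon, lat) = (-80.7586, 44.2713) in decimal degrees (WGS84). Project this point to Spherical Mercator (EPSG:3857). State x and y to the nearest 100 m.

x -8990000 m, y 5507500 m

Web Mercator is spherical with R = a = 6378137 m.
x = R·λ = 6378137 × -1.409503469 = -8990006.229 m.
y = R·ln tan(π/4 + φ/2) = 6378137 × 0.863500255 = 5507522.924 m.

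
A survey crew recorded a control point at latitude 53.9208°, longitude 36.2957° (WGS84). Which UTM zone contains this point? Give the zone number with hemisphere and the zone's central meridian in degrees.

Zone 37N, central meridian 39°

UTM zone = ⌊(λ + 180)/6⌋ + 1; 36.2957° ∈ [36°, 42°) → zone 37.
Hemisphere: N (φ ≥ 0).
Central meridian λ₀ = 6×37 − 183 = 39°.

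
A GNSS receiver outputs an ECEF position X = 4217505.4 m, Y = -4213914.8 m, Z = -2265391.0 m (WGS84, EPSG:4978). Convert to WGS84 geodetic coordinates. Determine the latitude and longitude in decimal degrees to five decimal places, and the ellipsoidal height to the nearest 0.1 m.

lat -20.93370°, lon -44.97560°, h 2380.2 m

λ = atan2(Y, X) = -44.97560005°; p = √(X²+Y²) = 5961914.9 m.
Bowring's method on WGS84 (a = 6378137 m, b = 6356752.314 m) gives φ = -20.93370028°, h = 2380.237 m.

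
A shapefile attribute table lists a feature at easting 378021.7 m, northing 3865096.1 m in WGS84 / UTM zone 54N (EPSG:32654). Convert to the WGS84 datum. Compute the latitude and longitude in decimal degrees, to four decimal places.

Zone 54N: λ₀ = 141°, k₀ = 0.9996, false easting 500000 m.
Meridian distance M = (N − FN)/k₀ = 3866642.8 m.
Inverse transverse Mercator on WGS84 gives φ = 34.92099972°, λ = 139.66460000°.

lat 34.9210°, lon 139.6646°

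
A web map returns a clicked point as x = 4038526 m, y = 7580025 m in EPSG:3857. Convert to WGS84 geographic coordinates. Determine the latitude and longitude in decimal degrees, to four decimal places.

lat 56.1084°, lon 36.2787°

R = 6378137 m. λ = x/R = 36.27869631°.
φ = 2·arctan(exp(y/R)) − 90° = 2·arctan(3.28195) − 90° = 56.10839818°.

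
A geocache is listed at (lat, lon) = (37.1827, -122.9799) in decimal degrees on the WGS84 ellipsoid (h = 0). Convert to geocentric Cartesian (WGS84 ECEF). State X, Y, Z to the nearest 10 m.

X -2769500 m, Y -4267930 m, Z 3833570 m

WGS84: a = 6378137 m, e² = 0.006694380; N(φ) = a/√(1−e²sin²φ) = 6385948.976 m.
X = (N+h)·cosφ·cosλ = -2769498.332 m; Y = (N+h)·cosφ·sinλ = -4267930.564 m; Z = (N(1−e²)+h)·sinφ = 3833566.754 m.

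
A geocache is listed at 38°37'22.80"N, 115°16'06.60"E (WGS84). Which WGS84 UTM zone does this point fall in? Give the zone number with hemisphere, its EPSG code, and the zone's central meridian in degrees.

UTM zone = ⌊(λ + 180)/6⌋ + 1; 115.2685° ∈ [114°, 120°) → zone 50.
Hemisphere: N (φ ≥ 0).
Central meridian λ₀ = 6×50 − 183 = 117°.
EPSG code: 32650.

Zone 50N (EPSG:32650), central meridian 117°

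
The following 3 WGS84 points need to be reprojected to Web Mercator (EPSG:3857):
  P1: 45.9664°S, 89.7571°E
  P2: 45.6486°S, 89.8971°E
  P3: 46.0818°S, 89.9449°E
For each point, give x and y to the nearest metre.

Web Mercator: x = R·λ, y = R·ln tan(π/4+φ/2), R = 6378137 m.
P1 (-45.9664°, 89.7571°) → (9991714.667, -5774966.431) m.
P2 (-45.6486°, 89.8971°) → (10007299.396, -5724214.839) m.
P3 (-46.0818°, 89.9449°) → (10012620.467, -5793467.431) m.

P1: x 9991715 m, y -5774966 m; P2: x 10007299 m, y -5724215 m; P3: x 10012620 m, y -5793467 m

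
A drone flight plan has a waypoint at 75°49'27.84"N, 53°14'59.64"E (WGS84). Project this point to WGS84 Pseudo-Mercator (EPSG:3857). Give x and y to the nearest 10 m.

x 5927750 m, y 13296710 m

Web Mercator is spherical with R = a = 6378137 m.
x = R·λ = 6378137 × 0.929386081 = 5927751.753 m.
y = R·ln tan(π/4 + φ/2) = 6378137 × 2.084732663 = 13296710.535 m.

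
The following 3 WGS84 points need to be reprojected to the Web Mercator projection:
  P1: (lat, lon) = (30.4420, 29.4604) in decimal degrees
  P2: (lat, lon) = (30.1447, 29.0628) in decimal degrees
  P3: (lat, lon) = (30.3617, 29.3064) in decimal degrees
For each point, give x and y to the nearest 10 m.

P1: x 3279520 m, y 3560490 m; P2: x 3235260 m, y 3522160 m; P3: x 3262370 m, y 3550130 m

Web Mercator: x = R·λ, y = R·ln tan(π/4+φ/2), R = 6378137 m.
P1 (30.4420°, 29.4604°) → (3279516.727, 3560492.290) m.
P2 (30.1447°, 29.0628°) → (3235256.097, 3522163.272) m.
P3 (30.3617°, 29.3064°) → (3262373.525, 3550128.250) m.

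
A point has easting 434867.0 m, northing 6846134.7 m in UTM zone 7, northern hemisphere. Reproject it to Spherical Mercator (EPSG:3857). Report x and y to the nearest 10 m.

Unproject from UTM 7N (λ₀ = -141°) → φ = 61.74270038°, λ = -142.23320087°.
Web Mercator (R = 6378137 m): x = -15833327.494 m, y = 8798388.791 m.

x -15833330 m, y 8798390 m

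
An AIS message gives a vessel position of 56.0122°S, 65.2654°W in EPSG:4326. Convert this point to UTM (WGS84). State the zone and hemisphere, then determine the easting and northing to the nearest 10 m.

Zone 20S: E 358770 m, N 3790250 m

Longitude -65.2654° lies in the 6° band [-66°, -60°), giving zone 20; latitude is south of the equator, so 20S.
Zone 20 central meridian λ₀ = 6×20 − 183 = -63°; Δλ = -2.2654°.
Transverse Mercator on WGS84 with k₀ = 0.9996 gives E = 358770.250 m, N = 3790247.071 m.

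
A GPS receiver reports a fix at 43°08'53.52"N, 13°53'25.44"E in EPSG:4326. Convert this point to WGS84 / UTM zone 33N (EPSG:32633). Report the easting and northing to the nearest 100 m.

E 409800 m, N 4777900 m

Zone 33 central meridian λ₀ = 6×33 − 183 = 15°; Δλ = -1.1096°.
Transverse Mercator on WGS84 with k₀ = 0.9996 gives E = 409775.626 m, N = 4777869.886 m.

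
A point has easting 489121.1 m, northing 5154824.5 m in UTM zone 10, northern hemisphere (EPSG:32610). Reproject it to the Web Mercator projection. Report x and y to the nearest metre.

Unproject from UTM 10N (λ₀ = -123°) → φ = 46.54689971°, λ = -123.14190015°.
Web Mercator (R = 6378137 m): x = -13708093.620 m, y = 5868427.643 m.

x -13708094 m, y 5868428 m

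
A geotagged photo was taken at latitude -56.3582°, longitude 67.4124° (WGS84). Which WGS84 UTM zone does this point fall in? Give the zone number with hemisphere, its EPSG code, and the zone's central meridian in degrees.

UTM zone = ⌊(λ + 180)/6⌋ + 1; 67.4124° ∈ [66°, 72°) → zone 42.
Hemisphere: S (φ < 0).
Central meridian λ₀ = 6×42 − 183 = 69°.
EPSG code: 32742.

Zone 42S (EPSG:32742), central meridian 69°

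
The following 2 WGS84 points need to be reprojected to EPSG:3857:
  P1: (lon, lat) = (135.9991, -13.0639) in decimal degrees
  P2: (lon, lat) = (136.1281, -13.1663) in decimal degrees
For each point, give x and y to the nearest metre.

P1: x 15139351 m, y -1467034 m; P2: x 15153711 m, y -1478738 m

Web Mercator: x = R·λ, y = R·ln tan(π/4+φ/2), R = 6378137 m.
P1 (-13.0639°, 135.9991°) → (15139350.560, -1467033.638) m.
P2 (-13.1663°, 136.1281°) → (15153710.775, -1478738.051) m.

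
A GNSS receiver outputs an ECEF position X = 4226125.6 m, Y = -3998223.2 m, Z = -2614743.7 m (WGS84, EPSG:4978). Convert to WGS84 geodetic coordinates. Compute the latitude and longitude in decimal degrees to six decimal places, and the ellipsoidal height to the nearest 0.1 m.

λ = atan2(Y, X) = -43.41270048°; p = √(X²+Y²) = 5817725.2 m.
Bowring's method on WGS84 (a = 6378137 m, b = 6356752.314 m) gives φ = -24.34539982°, h = 3779.691 m.

lat -24.345400°, lon -43.412700°, h 3779.7 m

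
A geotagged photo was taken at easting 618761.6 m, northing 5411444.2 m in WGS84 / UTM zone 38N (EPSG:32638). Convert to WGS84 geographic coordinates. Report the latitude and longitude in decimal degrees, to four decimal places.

lat 48.8446°, lon 46.6187°

Zone 38N: λ₀ = 45°, k₀ = 0.9996, false easting 500000 m.
Meridian distance M = (N − FN)/k₀ = 5413609.6 m.
Inverse transverse Mercator on WGS84 gives φ = 48.84459994°, λ = 46.61869993°.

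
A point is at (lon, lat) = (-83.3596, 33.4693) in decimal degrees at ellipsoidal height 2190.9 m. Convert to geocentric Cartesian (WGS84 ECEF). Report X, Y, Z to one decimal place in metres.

WGS84: a = 6378137 m, e² = 0.006694380; N(φ) = a/√(1−e²sin²φ) = 6384639.995 m.
X = (N+h)·cosφ·cosλ = 616091.003 m; Y = (N+h)·cosφ·sinλ = -5292034.270 m; Z = (N(1−e²)+h)·sinφ = 3498702.636 m.

X 616091.0 m, Y -5292034.3 m, Z 3498702.6 m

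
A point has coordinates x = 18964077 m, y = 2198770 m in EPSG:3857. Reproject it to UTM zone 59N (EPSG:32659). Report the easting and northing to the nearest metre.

Web Mercator inverse (R = 6378137 m) → φ = 19.37189640°, λ = 170.35720218°.
UTM 59N forward: E = 432496.206 m, N = 2142103.403 m.

E 432496 m, N 2142103 m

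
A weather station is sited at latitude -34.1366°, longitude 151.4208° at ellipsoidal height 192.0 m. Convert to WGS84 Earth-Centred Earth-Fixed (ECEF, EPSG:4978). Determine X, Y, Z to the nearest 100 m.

WGS84: a = 6378137 m, e² = 0.006694380; N(φ) = a/√(1−e²sin²φ) = 6384870.596 m.
X = (N+h)·cosφ·cosλ = -4640996.058 m; Y = (N+h)·cosφ·sinλ = 2528167.980 m; Z = (N(1−e²)+h)·sinφ = -3559105.911 m.

X -4641000 m, Y 2528200 m, Z -3559100 m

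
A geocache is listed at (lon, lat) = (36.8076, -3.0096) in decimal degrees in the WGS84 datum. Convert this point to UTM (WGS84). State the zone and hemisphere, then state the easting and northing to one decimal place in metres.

Zone 37S: E 256315.5 m, N 9667100.8 m

Longitude 36.8076° lies in the 6° band [36°, 42°), giving zone 37; latitude is south of the equator, so 37S.
Zone 37 central meridian λ₀ = 6×37 − 183 = 39°; Δλ = -2.1924°.
Transverse Mercator on WGS84 with k₀ = 0.9996 gives E = 256315.459 m, N = 9667100.829 m.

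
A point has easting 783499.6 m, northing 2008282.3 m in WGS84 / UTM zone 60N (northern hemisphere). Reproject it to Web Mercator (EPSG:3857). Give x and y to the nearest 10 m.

x 20001820 m, y 2054520 m

Unproject from UTM 60N (λ₀ = 177°) → φ = 18.14490030°, λ = 179.67940003°.
Web Mercator (R = 6378137 m): x = 20001819.318 m, y = 2054515.860 m.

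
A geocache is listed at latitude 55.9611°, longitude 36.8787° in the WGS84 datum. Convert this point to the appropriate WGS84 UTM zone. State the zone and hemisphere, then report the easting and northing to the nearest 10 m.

Longitude 36.8787° lies in the 6° band [36°, 42°), giving zone 37; latitude is north of the equator, so 37N.
Zone 37 central meridian λ₀ = 6×37 − 183 = 39°; Δλ = -2.1213°.
Transverse Mercator on WGS84 with k₀ = 0.9996 gives E = 367577.579 m, N = 6203781.872 m.

Zone 37N: E 367580 m, N 6203780 m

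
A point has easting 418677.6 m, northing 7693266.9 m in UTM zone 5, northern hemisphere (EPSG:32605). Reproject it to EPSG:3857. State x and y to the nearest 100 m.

Unproject from UTM 5N (λ₀ = -153°) → φ = 69.33660016°, λ = -155.06530094°.
Web Mercator (R = 6378137 m): x = -17261790.340 m, y = 10856153.284 m.

x -17261800 m, y 10856200 m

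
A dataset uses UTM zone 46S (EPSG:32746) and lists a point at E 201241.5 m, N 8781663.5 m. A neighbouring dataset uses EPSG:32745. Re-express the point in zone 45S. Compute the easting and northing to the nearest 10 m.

UTM 46S → geographic: φ = -11.00900030°, λ = 90.26610000°.
UTM 45S (λ₀ = 87°) forward: E = 856970.959 m, N = 8781080.894 m.

E 856970 m, N 8781080 m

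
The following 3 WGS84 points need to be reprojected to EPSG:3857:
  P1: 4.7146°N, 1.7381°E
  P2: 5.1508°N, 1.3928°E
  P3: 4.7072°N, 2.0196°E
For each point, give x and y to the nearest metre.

P1: x 193484 m, y 525420 m; P2: x 155046 m, y 574158 m; P3: x 224821 m, y 524594 m

Web Mercator: x = R·λ, y = R·ln tan(π/4+φ/2), R = 6378137 m.
P1 (4.7146°, 1.7381°) → (193484.407, 525420.131) m.
P2 (5.1508°, 1.3928°) → (155045.787, 574158.320) m.
P3 (4.7072°, 2.0196°) → (224820.844, 524593.575) m.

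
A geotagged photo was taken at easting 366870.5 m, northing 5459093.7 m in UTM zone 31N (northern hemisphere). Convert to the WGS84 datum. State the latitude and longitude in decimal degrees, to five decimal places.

lat 49.27010°, lon 1.16990°

Zone 31N: λ₀ = 3°, k₀ = 0.9996, false easting 500000 m.
Meridian distance M = (N − FN)/k₀ = 5461278.2 m.
Inverse transverse Mercator on WGS84 gives φ = 49.27010026°, λ = 1.16989981°.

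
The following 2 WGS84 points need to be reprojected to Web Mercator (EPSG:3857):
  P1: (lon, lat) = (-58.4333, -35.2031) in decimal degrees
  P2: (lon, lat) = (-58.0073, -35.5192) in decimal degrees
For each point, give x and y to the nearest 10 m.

Web Mercator: x = R·λ, y = R·ln tan(π/4+φ/2), R = 6378137 m.
P1 (-35.2031°, -58.4333°) → (-6504765.201, -4191515.991) m.
P2 (-35.5192°, -58.0073°) → (-6457343.098, -4234664.121) m.

P1: x -6504770 m, y -4191520 m; P2: x -6457340 m, y -4234660 m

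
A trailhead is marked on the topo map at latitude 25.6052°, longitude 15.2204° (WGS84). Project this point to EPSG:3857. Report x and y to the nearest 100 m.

Web Mercator is spherical with R = a = 6378137 m.
x = R·λ = 6378137 × 0.265646093 = 1694327.178 m.
y = R·ln tan(π/4 + φ/2) = 6378137 × 0.462559031 = 2950264.871 m.

x 1694300 m, y 2950300 m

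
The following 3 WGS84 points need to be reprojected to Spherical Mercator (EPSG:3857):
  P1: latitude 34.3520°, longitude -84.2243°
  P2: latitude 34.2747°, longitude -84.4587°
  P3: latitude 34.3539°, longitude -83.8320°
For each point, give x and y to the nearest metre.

Web Mercator: x = R·λ, y = R·ln tan(π/4+φ/2), R = 6378137 m.
P1 (34.3520°, -84.2243°) → (-9375806.188, 4076165.527) m.
P2 (34.2747°, -84.4587°) → (-9401899.477, 4065747.437) m.
P3 (34.3539°, -83.8320°) → (-9332135.552, 4076421.720) m.

P1: x -9375806 m, y 4076166 m; P2: x -9401899 m, y 4065747 m; P3: x -9332136 m, y 4076422 m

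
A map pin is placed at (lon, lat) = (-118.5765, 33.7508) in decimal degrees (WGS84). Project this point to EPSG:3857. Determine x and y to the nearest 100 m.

Web Mercator is spherical with R = a = 6378137 m.
x = R·λ = 6378137 × -2.069550340 = -13199875.600 m.
y = R·ln tan(π/4 + φ/2) = 6378137 × 0.626419507 = 3995389.436 m.

x -13199900 m, y 3995400 m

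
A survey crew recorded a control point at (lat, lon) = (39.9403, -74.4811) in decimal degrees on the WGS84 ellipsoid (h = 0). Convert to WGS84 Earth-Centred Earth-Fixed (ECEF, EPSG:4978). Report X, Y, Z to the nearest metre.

X 1310214 m, Y -4718433 m, Z 4072905 m

WGS84: a = 6378137 m, e² = 0.006694380; N(φ) = a/√(1−e²sin²φ) = 6386954.172 m.
X = (N+h)·cosφ·cosλ = 1310213.722 m; Y = (N+h)·cosφ·sinλ = -4718433.454 m; Z = (N(1−e²)+h)·sinφ = 4072905.449 m.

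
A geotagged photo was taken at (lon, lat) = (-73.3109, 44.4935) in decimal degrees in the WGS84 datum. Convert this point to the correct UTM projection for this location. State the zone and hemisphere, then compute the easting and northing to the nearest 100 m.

Longitude -73.3109° lies in the 6° band [-78°, -72°), giving zone 18; latitude is north of the equator, so 18N.
Zone 18 central meridian λ₀ = 6×18 − 183 = -75°; Δλ = +1.6891°.
Transverse Mercator on WGS84 with k₀ = 0.9996 gives E = 634294.943 m, N = 4928074.691 m.

Zone 18N: E 634300 m, N 4928100 m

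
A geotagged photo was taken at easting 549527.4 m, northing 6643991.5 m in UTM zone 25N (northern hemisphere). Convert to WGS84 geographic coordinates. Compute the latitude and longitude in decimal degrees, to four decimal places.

Zone 25N: λ₀ = -33°, k₀ = 0.9996, false easting 500000 m.
Meridian distance M = (N − FN)/k₀ = 6646650.2 m.
Inverse transverse Mercator on WGS84 gives φ = 59.93040013°, λ = -32.11389998°.

lat 59.9304°, lon -32.1139°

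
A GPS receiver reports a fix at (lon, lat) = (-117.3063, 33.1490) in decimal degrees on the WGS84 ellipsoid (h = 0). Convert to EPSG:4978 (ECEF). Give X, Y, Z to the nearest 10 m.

WGS84: a = 6378137 m, e² = 0.006694380; N(φ) = a/√(1−e²sin²φ) = 6384530.118 m.
X = (N+h)·cosφ·cosλ = -2452213.587 m; Y = (N+h)·cosφ·sinλ = -4749795.278 m; Z = (N(1−e²)+h)·sinφ = 3467805.922 m.

X -2452210 m, Y -4749800 m, Z 3467810 m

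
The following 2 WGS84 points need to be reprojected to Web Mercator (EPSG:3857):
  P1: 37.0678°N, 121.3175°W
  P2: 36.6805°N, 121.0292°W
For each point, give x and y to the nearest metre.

Web Mercator: x = R·λ, y = R·ln tan(π/4+φ/2), R = 6378137 m.
P1 (37.0678°, -121.3175°) → (-13505002.324, 4448561.451) m.
P2 (36.6805°, -121.0292°) → (-13472908.915, 4394665.684) m.

P1: x -13505002 m, y 4448561 m; P2: x -13472909 m, y 4394666 m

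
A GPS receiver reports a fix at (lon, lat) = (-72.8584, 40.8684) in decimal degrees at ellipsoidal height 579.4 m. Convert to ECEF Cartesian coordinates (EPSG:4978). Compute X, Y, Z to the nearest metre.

X 1423744 m, Y -4616026 m, Z 4151762 m

WGS84: a = 6378137 m, e² = 0.006694380; N(φ) = a/√(1−e²sin²φ) = 6387296.979 m.
X = (N+h)·cosφ·cosλ = 1423744.386 m; Y = (N+h)·cosφ·sinλ = -4616025.520 m; Z = (N(1−e²)+h)·sinφ = 4151761.591 m.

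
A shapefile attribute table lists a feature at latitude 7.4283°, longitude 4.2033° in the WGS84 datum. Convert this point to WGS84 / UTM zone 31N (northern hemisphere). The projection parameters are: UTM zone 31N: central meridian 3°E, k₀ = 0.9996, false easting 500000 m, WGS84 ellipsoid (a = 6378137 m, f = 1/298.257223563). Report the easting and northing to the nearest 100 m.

Zone 31 central meridian λ₀ = 6×31 − 183 = 3°; Δλ = +1.2033°.
Transverse Mercator on WGS84 with k₀ = 0.9996 gives E = 632790.349 m, N = 821276.680 m.

E 632800 m, N 821300 m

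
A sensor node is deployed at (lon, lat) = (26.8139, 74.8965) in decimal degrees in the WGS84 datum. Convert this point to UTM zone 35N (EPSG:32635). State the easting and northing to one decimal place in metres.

Zone 35 central meridian λ₀ = 6×35 − 183 = 27°; Δλ = -0.1861°.
Transverse Mercator on WGS84 with k₀ = 0.9996 gives E = 494587.275 m, N = 8312067.470 m.

E 494587.3 m, N 8312067.5 m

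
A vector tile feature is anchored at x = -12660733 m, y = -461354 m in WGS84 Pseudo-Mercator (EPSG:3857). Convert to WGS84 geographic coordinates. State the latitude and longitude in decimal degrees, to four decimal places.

lat -4.1408°, lon -113.7333°

R = 6378137 m. λ = x/R = -113.73329962°.
φ = 2·arctan(exp(y/R)) − 90° = 2·arctan(0.93022) − 90° = -4.14080418°.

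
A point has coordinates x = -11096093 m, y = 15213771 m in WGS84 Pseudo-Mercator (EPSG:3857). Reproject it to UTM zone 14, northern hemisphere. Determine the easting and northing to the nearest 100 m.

E 486200 m, N 8823600 m

Web Mercator inverse (R = 6378137 m) → φ = 79.48019950°, λ = -99.67789936°.
UTM 14N forward: E = 486183.277 m, N = 8823649.429 m.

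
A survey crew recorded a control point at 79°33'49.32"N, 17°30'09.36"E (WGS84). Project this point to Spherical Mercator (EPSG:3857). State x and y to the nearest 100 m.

x 1948400 m, y 15264900 m

Web Mercator is spherical with R = a = 6378137 m.
x = R·λ = 6378137 × 0.305477998 = 1948380.520 m.
y = R·ln tan(π/4 + φ/2) = 6378137 × 2.393313850 = 15264883.621 m.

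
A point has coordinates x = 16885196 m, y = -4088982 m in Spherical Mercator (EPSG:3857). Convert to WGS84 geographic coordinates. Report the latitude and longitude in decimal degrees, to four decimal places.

R = 6378137 m. λ = x/R = 151.68229642°.
φ = 2·arctan(exp(y/R)) − 90° = 2·arctan(0.52672) − 90° = -34.44699780°.

lat -34.4470°, lon 151.6823°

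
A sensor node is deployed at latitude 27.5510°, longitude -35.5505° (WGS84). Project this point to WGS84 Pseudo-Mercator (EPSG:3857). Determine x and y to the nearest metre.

x -3957464 m, y 3192482 m

Web Mercator is spherical with R = a = 6378137 m.
x = R·λ = 6378137 × -0.620473276 = -3957463.557 m.
y = R·ln tan(π/4 + φ/2) = 6378137 × 0.500535218 = 3192482.196 m.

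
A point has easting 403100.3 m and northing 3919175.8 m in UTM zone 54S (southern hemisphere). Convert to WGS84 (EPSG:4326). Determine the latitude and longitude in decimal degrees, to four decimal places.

lat -54.8651°, lon 139.4902°

Zone 54S: λ₀ = 141°, k₀ = 0.9996, false easting 500000 m, false northing 10000000 m.
Meridian distance M = (N − FN)/k₀ = -6083257.5 m.
Inverse transverse Mercator on WGS84 gives φ = -54.86509966°, λ = 139.49019955°.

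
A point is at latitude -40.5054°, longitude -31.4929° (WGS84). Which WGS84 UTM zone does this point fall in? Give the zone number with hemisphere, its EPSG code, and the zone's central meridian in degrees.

UTM zone = ⌊(λ + 180)/6⌋ + 1; -31.4929° ∈ [-36°, -30°) → zone 25.
Hemisphere: S (φ < 0).
Central meridian λ₀ = 6×25 − 183 = -33°.
EPSG code: 32725.

Zone 25S (EPSG:32725), central meridian -33°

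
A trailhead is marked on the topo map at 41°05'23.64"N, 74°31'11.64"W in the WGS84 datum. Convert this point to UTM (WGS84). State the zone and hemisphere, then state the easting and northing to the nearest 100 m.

Zone 18N: E 540300 m, N 4548800 m

Longitude -74.5199° lies in the 6° band [-78°, -72°), giving zone 18; latitude is north of the equator, so 18N.
Zone 18 central meridian λ₀ = 6×18 − 183 = -75°; Δλ = +0.4801°.
Transverse Mercator on WGS84 with k₀ = 0.9996 gives E = 540322.298 m, N = 4548847.927 m.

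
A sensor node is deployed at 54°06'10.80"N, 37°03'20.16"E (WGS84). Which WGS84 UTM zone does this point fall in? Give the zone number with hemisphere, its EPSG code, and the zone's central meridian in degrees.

Zone 37N (EPSG:32637), central meridian 39°

UTM zone = ⌊(λ + 180)/6⌋ + 1; 37.0556° ∈ [36°, 42°) → zone 37.
Hemisphere: N (φ ≥ 0).
Central meridian λ₀ = 6×37 − 183 = 39°.
EPSG code: 32637.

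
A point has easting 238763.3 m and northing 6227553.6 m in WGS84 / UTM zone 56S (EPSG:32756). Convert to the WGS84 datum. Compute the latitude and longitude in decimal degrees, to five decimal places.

lat -34.06020°, lon 150.16960°

Zone 56S: λ₀ = 153°, k₀ = 0.9996, false easting 500000 m, false northing 10000000 m.
Meridian distance M = (N − FN)/k₀ = -3773956.0 m.
Inverse transverse Mercator on WGS84 gives φ = -34.06019955°, λ = 150.16959981°.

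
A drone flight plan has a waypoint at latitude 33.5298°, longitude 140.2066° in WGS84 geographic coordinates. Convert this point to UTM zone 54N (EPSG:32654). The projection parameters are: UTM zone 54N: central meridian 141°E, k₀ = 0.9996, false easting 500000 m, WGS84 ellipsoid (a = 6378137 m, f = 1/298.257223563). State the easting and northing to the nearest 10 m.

Zone 54 central meridian λ₀ = 6×54 − 183 = 141°; Δλ = -0.7934°.
Transverse Mercator on WGS84 with k₀ = 0.9996 gives E = 426329.080 m, N = 3710304.888 m.

E 426330 m, N 3710300 m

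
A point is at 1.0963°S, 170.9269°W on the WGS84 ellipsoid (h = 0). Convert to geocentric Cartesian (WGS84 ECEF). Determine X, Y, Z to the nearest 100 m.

WGS84: a = 6378137 m, e² = 0.006694380; N(φ) = a/√(1−e²sin²φ) = 6378144.815 m.
X = (N+h)·cosφ·cosλ = -6297188.249 m; Y = (N+h)·cosφ·sinλ = -1005614.025 m; Z = (N(1−e²)+h)·sinφ = -121215.330 m.

X -6297200 m, Y -1005600 m, Z -121200 m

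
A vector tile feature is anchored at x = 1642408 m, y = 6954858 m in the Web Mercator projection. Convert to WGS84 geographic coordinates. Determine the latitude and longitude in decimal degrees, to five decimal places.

R = 6378137 m. λ = x/R = 14.75400209°.
φ = 2·arctan(exp(y/R)) − 90° = 2·arctan(2.97553) − 90° = 52.84760191°.

lat 52.84760°, lon 14.75400°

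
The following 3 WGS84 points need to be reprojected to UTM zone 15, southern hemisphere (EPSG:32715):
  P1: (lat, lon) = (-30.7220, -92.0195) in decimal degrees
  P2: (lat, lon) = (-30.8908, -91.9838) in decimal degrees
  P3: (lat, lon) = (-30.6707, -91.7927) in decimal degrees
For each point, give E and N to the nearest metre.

UTM zone 15S: λ₀ = -93°, k₀ = 0.9996.
P1 (-30.7220°, -92.0195°) → (593877.125, 6600796.398) m.
P2 (-30.8908°, -91.9838°) → (597125.410, 6582057.838) m.
P3 (-30.6707°, -91.7927°) → (615654.465, 6606270.230) m.

P1: E 593877 m, N 6600796 m; P2: E 597125 m, N 6582058 m; P3: E 615654 m, N 6606270 m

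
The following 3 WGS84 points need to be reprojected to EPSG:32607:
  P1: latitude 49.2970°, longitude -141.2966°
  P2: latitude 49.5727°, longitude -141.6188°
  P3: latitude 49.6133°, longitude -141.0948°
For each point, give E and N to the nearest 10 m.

UTM zone 7N: λ₀ = -141°, k₀ = 0.9996.
P1 (49.2970°, -141.2966°) → (478435.224, 5460515.030) m.
P2 (49.5727°, -141.6188°) → (455260.739, 5491307.207) m.
P3 (49.6133°, -141.0948°) → (493151.623, 5495641.386) m.

P1: E 478440 m, N 5460520 m; P2: E 455260 m, N 5491310 m; P3: E 493150 m, N 5495640 m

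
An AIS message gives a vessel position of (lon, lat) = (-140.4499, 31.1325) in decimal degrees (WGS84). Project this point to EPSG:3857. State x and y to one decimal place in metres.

x -15634811.3 m, y 3649968.8 m

Web Mercator is spherical with R = a = 6378137 m.
x = R·λ = 6378137 × -2.451313189 = -15634811.34997 m.
y = R·ln tan(π/4 + φ/2) = 6378137 × 0.572262523 = 3649968.772 m.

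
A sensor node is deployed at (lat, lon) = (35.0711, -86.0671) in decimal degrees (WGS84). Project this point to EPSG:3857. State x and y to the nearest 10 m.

x -9580950 m, y 4173550 m

Web Mercator is spherical with R = a = 6378137 m.
x = R·λ = 6378137 × -1.502154273 = -9580945.746 m.
y = R·ln tan(π/4 + φ/2) = 6378137 × 0.654352133 = 4173547.553 m.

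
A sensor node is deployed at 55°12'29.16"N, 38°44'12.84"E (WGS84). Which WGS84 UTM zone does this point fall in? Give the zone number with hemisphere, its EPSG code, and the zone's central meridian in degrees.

UTM zone = ⌊(λ + 180)/6⌋ + 1; 38.7369° ∈ [36°, 42°) → zone 37.
Hemisphere: N (φ ≥ 0).
Central meridian λ₀ = 6×37 − 183 = 39°.
EPSG code: 32637.

Zone 37N (EPSG:32637), central meridian 39°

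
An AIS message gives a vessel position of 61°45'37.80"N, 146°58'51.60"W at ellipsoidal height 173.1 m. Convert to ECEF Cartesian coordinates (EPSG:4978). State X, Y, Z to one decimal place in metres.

WGS84: a = 6378137 m, e² = 0.006694380; N(φ) = a/√(1−e²sin²φ) = 6394771.133 m.
X = (N+h)·cosφ·cosλ = -2537119.949 m; Y = (N+h)·cosφ·sinλ = -1648821.377 m; Z = (N(1−e²)+h)·sinφ = 5596087.963 m.

X -2537119.9 m, Y -1648821.4 m, Z 5596088.0 m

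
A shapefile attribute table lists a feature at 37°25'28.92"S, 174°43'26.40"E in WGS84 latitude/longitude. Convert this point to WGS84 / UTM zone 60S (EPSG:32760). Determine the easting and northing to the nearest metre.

Zone 60 central meridian λ₀ = 6×60 − 183 = 177°; Δλ = -2.2760°.
Transverse Mercator on WGS84 with k₀ = 0.9996 gives E = 298608.373 m, N = 5855580.978 m.

E 298608 m, N 5855581 m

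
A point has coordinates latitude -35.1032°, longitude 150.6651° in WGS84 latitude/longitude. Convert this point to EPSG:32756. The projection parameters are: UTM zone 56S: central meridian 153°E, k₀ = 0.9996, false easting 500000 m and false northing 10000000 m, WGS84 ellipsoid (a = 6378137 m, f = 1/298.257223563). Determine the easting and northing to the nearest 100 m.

E 287200 m, N 6113000 m

Zone 56 central meridian λ₀ = 6×56 − 183 = 153°; Δλ = -2.3349°.
Transverse Mercator on WGS84 with k₀ = 0.9996 gives E = 287184.250 m, N = 6113017.942 m.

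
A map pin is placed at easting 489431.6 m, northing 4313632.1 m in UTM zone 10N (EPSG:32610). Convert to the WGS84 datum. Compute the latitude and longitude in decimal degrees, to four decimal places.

Zone 10N: λ₀ = -123°, k₀ = 0.9996, false easting 500000 m.
Meridian distance M = (N − FN)/k₀ = 4315358.2 m.
Inverse transverse Mercator on WGS84 gives φ = 38.97160010°, λ = -123.12199980°.

lat 38.9716°, lon -123.1220°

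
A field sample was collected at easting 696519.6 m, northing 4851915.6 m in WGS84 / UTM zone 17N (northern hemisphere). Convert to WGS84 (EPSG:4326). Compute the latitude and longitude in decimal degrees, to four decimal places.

Zone 17N: λ₀ = -81°, k₀ = 0.9996, false easting 500000 m.
Meridian distance M = (N − FN)/k₀ = 4853857.1 m.
Inverse transverse Mercator on WGS84 gives φ = 43.79420024°, λ = -78.55729960°.

lat 43.7942°, lon -78.5573°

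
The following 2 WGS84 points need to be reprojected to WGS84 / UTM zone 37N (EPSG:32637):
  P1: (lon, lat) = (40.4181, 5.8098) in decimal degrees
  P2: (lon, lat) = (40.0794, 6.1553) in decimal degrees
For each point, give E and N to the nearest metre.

UTM zone 37N: λ₀ = 39°, k₀ = 0.9996.
P1 (5.8098°, 40.4181°) → (657009.669, 642376.235) m.
P2 (6.1553°, 40.0794°) → (619429.294, 680492.450) m.

P1: E 657010 m, N 642376 m; P2: E 619429 m, N 680492 m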